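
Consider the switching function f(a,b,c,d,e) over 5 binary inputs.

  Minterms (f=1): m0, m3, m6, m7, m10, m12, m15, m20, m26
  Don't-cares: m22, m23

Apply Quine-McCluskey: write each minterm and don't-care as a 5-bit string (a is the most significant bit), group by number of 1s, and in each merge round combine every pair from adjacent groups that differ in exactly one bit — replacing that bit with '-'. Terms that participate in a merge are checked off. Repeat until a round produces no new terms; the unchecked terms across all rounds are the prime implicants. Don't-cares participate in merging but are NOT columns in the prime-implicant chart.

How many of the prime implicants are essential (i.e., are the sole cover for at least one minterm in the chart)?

7

[col 0] 00000, 00011*, 00110*, 00111*, 01010*, 01100, 01111*, 10100*, 10110*, 10111*, 11010*
[col 1] -0110*, -0111*, -1010, 0-111, 00-11, 0011-*, 101-0, 1011-*
[col 2] -011-
Prime implicants: -011-, -1010, 0-111, 00-11, 00000, 01100, 101-0
PI chart (minterm → PIs covering it):
  0 | 00000  (sole → essential)
  3 | 00-11  (sole → essential)
  6 | -011-  (sole → essential)
  7 | -011-,0-111,00-11
  10 | -1010  (sole → essential)
  12 | 01100  (sole → essential)
  15 | 0-111  (sole → essential)
  20 | 101-0  (sole → essential)
  26 | -1010  (sole → essential)
Essential prime implicants: -011-, -1010, 0-111, 00-11, 00000, 01100, 101-0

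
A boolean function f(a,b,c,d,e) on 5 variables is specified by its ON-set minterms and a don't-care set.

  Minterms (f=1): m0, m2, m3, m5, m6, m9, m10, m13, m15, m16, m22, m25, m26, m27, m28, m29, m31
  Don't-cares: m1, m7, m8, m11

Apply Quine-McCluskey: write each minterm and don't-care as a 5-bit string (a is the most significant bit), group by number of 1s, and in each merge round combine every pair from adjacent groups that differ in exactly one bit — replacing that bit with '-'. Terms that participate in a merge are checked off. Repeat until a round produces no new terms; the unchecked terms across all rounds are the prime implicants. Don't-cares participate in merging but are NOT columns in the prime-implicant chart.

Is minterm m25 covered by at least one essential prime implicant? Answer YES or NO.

YES

size-2^0 implicants → 00000(✓)  00001(✓)  00010(✓)  00011(✓)  00101(✓)  00110(✓)  00111(✓)  01000(✓)  01001(✓)  01010(✓)  01011(✓)  01101(✓)  01111(✓)  10000(✓)  10110(✓)  11001(✓)  11010(✓)  11011(✓)  11100(✓)  11101(✓)  11111(✓)
size-2^1 implicants → -0000  -0110  -1001(✓)  -1010(✓)  -1011(✓)  -1101(✓)  -1111(✓)  0-000(✓)  0-001(✓)  0-010(✓)  0-011(✓)  0-101(✓)  0-111(✓)  00-01(✓)  00-10(✓)  00-11(✓)  000-0(✓)  000-1(✓)  0000-(✓)  0001-(✓)  001-1(✓)  0011-(✓)  01-01(✓)  01-11(✓)  010-0(✓)  010-1(✓)  0100-(✓)  0101-(✓)  011-1(✓)  11-01(✓)  11-11(✓)  110-1(✓)  1101-(✓)  111-1(✓)  1110-
size-2^2 implicants → -1-01(✓)  -1-11(✓)  -10-1(✓)  -101-  -11-1(✓)  0--01(✓)  0--11(✓)  0-0-0(✓)  0-0-1(✓)  0-00-(✓)  0-01-(✓)  0-1-1(✓)  00--1(✓)  00-1-  000--(✓)  01--1(✓)  010--(✓)  11--1(✓)
size-2^3 implicants → -1--1  0---1  0-0--
Unchecked terms (primes): -0000, -0110, -1--1, -101-, 0---1, 0-0--, 00-1-, 1110-
Minterm coverage:
  m0 ⊆ -0000,0-0--
  m2 ⊆ 0-0--,00-1-
  m3 ⊆ 0---1,0-0--,00-1-
  m5 ⊆ 0---1 [E]
  m6 ⊆ -0110,00-1-
  m9 ⊆ -1--1,0---1,0-0--
  m10 ⊆ -101-,0-0--
  m13 ⊆ -1--1,0---1
  m15 ⊆ -1--1,0---1
  m16 ⊆ -0000 [E]
  m22 ⊆ -0110 [E]
  m25 ⊆ -1--1 [E]
  m26 ⊆ -101- [E]
  m27 ⊆ -1--1,-101-
  m28 ⊆ 1110- [E]
  m29 ⊆ -1--1,1110-
  m31 ⊆ -1--1 [E]
E = {-0000, -0110, -1--1, -101-, 0---1, 1110-}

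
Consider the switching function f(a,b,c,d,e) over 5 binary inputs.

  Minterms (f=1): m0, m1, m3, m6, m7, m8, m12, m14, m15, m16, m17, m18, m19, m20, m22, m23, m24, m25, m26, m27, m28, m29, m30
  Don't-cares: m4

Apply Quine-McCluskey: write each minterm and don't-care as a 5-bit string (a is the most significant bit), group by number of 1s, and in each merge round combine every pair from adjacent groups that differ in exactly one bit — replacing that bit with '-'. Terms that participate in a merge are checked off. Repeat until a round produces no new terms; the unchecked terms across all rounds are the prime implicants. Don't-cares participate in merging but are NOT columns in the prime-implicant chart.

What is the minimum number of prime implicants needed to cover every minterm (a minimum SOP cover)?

Round 0: 00000✓ 00001✓ 00011✓ 00100✓ 00110✓ 00111✓ 01000✓ 01100✓ 01110✓ 01111✓ 10000✓ 10001✓ 10010✓ 10011✓ 10100✓ 10110✓ 10111✓ 11000✓ 11001✓ 11010✓ 11011✓ 11100✓ 11101✓ 11110✓
Round 1: -0000✓ -0001✓ -0011✓ -0100✓ -0110✓ -0111✓ -1000✓ -1100✓ -1110✓ 0-000✓ 0-100✓ 0-110✓ 0-111✓ 00-00✓ 00-11✓ 000-1✓ 0000-✓ 001-0✓ 0011-✓ 01-00✓ 011-0✓ 0111-✓ 1-000✓ 1-001✓ 1-010✓ 1-011✓ 1-100✓ 1-110✓ 10-00✓ 10-10✓ 10-11✓ 100-0✓ 100-1✓ 1000-✓ 1001-✓ 101-0✓ 1011-✓ 11-00✓ 11-01✓ 11-10✓ 110-0✓ 110-1✓ 1100-✓ 1101-✓ 111-0✓ 1110-✓
Round 2: --000✓ --100✓ --110✓ -0-00✓ -0-11 -00-1 -000- -01-0✓ -011- -1-00✓ -11-0✓ 0--00✓ 0-1-0✓ 0-11- 1--00✓ 1--10✓ 1-0-0✓ 1-0-1✓ 1-00-✓ 1-01-✓ 1-1-0✓ 10--0✓ 10-1- 100--✓ 11--0✓ 11-0- 110--✓
Round 3: ---00 --1-0 1---0 1-0--
PIs = {---00, --1-0, -0-11, -00-1, -000-, -011-, 0-11-, 1---0, 1-0--, 10-1-, 11-0-}
Coverage chart:
  m0: ---00,-000-
  m1: -00-1,-000-
  m3: -0-11,-00-1
  m6: --1-0,-011-,0-11-
  m7: -0-11,-011-,0-11-
  m8: ---00 ←essential
  m12: ---00,--1-0
  m14: --1-0,0-11-
  m15: 0-11- ←essential
  m16: ---00,-000-,1---0,1-0--
  m17: -00-1,-000-,1-0--
  m18: 1---0,1-0--,10-1-
  m19: -0-11,-00-1,1-0--,10-1-
  m20: ---00,--1-0,1---0
  m22: --1-0,-011-,1---0,10-1-
  m23: -0-11,-011-,10-1-
  m24: ---00,1---0,1-0--,11-0-
  m25: 1-0--,11-0-
  m26: 1---0,1-0--
  m27: 1-0-- ←essential
  m28: ---00,--1-0,1---0,11-0-
  m29: 11-0- ←essential
  m30: --1-0,1---0
Essential: ---00, 0-11-, 1-0--, 11-0-
Petrick residual → --1-0, -0-11, -00-1
Min cover (7 terms): d'e' + ce' + b'de + b'c'e + a'cd + ac' + abd'

7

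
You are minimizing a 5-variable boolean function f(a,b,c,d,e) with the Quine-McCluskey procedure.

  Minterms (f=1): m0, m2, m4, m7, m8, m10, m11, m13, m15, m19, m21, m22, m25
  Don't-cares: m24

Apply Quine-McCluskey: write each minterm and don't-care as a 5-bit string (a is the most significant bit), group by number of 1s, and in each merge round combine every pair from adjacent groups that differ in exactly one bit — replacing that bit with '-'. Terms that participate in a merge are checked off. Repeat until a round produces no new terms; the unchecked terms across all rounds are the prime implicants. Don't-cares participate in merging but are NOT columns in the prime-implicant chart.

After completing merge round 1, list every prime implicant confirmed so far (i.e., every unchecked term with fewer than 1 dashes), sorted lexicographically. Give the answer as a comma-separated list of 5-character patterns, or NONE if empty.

[col 0] 00000*, 00010*, 00100*, 00111*, 01000*, 01010*, 01011*, 01101*, 01111*, 10011, 10101, 10110, 11000*, 11001*
[col 1] -1000, 0-000*, 0-010*, 0-111, 00-00, 000-0*, 01-11, 010-0*, 0101-, 011-1, 1100-
[col 2] 0-0-0
Prime implicants: -1000, 0-0-0, 0-111, 00-00, 01-11, 0101-, 011-1, 10011, 10101, 10110, 1100-

10011, 10101, 10110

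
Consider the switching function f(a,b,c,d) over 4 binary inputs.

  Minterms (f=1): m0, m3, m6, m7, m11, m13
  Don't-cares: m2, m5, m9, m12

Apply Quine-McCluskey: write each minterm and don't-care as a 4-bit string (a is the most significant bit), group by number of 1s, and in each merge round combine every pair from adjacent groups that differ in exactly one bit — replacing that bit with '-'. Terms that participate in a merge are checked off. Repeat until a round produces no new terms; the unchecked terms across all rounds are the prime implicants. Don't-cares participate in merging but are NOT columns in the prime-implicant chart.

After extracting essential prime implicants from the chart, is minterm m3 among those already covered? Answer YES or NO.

Round 0: 0000✓ 0010✓ 0011✓ 0101✓ 0110✓ 0111✓ 1001✓ 1011✓ 1100✓ 1101✓
Round 1: -011 -101 0-10✓ 0-11✓ 00-0 001-✓ 01-1 011-✓ 1-01 10-1 110-
Round 2: 0-1-
PIs = {-011, -101, 0-1-, 00-0, 01-1, 1-01, 10-1, 110-}
Coverage chart:
  m0: 00-0 ←essential
  m3: -011,0-1-
  m6: 0-1- ←essential
  m7: 0-1-,01-1
  m11: -011,10-1
  m13: -101,1-01,110-
Essential: 0-1-, 00-0

YES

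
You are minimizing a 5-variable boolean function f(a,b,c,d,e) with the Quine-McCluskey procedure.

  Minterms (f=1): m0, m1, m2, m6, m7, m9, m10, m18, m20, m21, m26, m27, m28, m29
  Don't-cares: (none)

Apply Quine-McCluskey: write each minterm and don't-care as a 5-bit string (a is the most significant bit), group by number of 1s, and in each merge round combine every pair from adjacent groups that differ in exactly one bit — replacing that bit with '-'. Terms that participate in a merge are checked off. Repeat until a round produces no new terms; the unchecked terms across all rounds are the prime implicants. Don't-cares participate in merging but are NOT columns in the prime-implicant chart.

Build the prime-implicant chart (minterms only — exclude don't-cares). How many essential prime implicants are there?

5

[col 0] 00000*, 00001*, 00010*, 00110*, 00111*, 01001*, 01010*, 10010*, 10100*, 10101*, 11010*, 11011*, 11100*, 11101*
[col 1] -0010*, -1010*, 0-001, 0-010*, 00-10, 000-0, 0000-, 0011-, 1-010*, 1-100*, 1-101*, 1010-*, 1101-, 1110-*
[col 2] --010, 1-10-
Prime implicants: --010, 0-001, 00-10, 000-0, 0000-, 0011-, 1-10-, 1101-
PI chart (minterm → PIs covering it):
  0 | 000-0,0000-
  1 | 0-001,0000-
  2 | --010,00-10,000-0
  6 | 00-10,0011-
  7 | 0011-  (sole → essential)
  9 | 0-001  (sole → essential)
  10 | --010  (sole → essential)
  18 | --010  (sole → essential)
  20 | 1-10-  (sole → essential)
  21 | 1-10-  (sole → essential)
  26 | --010,1101-
  27 | 1101-  (sole → essential)
  28 | 1-10-  (sole → essential)
  29 | 1-10-  (sole → essential)
Essential prime implicants: --010, 0-001, 0011-, 1-10-, 1101-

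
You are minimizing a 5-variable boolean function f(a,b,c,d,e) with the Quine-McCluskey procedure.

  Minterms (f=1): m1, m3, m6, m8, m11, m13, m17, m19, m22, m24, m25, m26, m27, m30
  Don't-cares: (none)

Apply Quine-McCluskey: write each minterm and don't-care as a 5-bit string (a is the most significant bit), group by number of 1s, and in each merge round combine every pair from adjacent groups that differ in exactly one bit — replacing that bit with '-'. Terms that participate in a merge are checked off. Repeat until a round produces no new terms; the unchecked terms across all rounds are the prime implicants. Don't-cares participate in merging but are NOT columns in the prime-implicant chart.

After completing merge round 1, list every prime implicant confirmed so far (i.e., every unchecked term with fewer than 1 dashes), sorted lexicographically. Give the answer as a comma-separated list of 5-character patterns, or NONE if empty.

01101

Round 0: 00001✓ 00011✓ 00110✓ 01000✓ 01011✓ 01101 10001✓ 10011✓ 10110✓ 11000✓ 11001✓ 11010✓ 11011✓ 11110✓
Round 1: -0001✓ -0011✓ -0110 -1000 -1011✓ 0-011✓ 000-1✓ 1-001✓ 1-011✓ 1-110 100-1✓ 11-10 110-0✓ 110-1✓ 1100-✓ 1101-✓
Round 2: --011 -00-1 1-0-1 110--
PIs = {--011, -00-1, -0110, -1000, 01101, 1-0-1, 1-110, 11-10, 110--}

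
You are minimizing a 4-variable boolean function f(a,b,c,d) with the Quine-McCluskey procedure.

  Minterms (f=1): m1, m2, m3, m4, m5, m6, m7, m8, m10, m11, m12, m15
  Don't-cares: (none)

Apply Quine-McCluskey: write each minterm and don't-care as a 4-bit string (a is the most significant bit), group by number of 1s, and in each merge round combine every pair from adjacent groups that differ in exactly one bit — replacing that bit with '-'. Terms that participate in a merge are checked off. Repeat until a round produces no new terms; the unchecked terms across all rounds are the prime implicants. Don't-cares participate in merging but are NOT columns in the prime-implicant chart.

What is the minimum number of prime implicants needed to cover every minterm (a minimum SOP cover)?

[col 0] 0001*, 0010*, 0011*, 0100*, 0101*, 0110*, 0111*, 1000*, 1010*, 1011*, 1100*, 1111*
[col 1] -010*, -011*, -100, -111*, 0-01*, 0-10*, 0-11*, 00-1*, 001-*, 01-0*, 01-1*, 010-*, 011-*, 1-00, 1-11*, 10-0, 101-*
[col 2] --11, -01-, 0--1, 0-1-, 01--
Prime implicants: --11, -01-, -100, 0--1, 0-1-, 01--, 1-00, 10-0
PI chart (minterm → PIs covering it):
  1 | 0--1  (sole → essential)
  2 | -01-,0-1-
  3 | --11,-01-,0--1,0-1-
  4 | -100,01--
  5 | 0--1,01--
  6 | 0-1-,01--
  7 | --11,0--1,0-1-,01--
  8 | 1-00,10-0
  10 | -01-,10-0
  11 | --11,-01-
  12 | -100,1-00
  15 | --11  (sole → essential)
Essential prime implicants: --11, 0--1
Petrick residual → -01-, 01--, 1-00
Minimum SOP uses 5 PIs: cd + b'c + a'd + a'b + ac'd'

5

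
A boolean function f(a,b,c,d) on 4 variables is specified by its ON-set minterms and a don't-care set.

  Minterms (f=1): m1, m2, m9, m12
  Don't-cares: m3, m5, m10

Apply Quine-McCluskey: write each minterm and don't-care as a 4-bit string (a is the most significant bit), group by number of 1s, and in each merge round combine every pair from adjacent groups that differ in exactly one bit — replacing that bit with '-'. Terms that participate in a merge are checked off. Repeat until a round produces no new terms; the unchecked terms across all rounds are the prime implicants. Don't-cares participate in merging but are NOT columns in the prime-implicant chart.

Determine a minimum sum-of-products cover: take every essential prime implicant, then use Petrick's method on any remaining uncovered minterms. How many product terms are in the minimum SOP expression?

size-2^0 implicants → 0001(✓)  0010(✓)  0011(✓)  0101(✓)  1001(✓)  1010(✓)  1100
size-2^1 implicants → -001  -010  0-01  00-1  001-
Unchecked terms (primes): -001, -010, 0-01, 00-1, 001-, 1100
Minterm coverage:
  m1 ⊆ -001,0-01,00-1
  m2 ⊆ -010,001-
  m9 ⊆ -001 [E]
  m12 ⊆ 1100 [E]
E = {-001, 1100}
Petrick residual → -010
Cover = b'c'd + b'cd' + abc'd'  |cover|=3

3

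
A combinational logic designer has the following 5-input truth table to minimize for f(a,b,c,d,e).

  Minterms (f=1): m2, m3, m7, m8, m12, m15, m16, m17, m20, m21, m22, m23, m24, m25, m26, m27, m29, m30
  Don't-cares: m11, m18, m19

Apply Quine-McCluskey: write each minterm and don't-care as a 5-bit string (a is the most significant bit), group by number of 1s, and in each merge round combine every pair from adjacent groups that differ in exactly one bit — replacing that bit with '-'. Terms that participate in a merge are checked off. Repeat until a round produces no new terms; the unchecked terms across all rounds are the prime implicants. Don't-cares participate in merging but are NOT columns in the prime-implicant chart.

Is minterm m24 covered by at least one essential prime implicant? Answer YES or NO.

Round 0: 00010✓ 00011✓ 00111✓ 01000✓ 01011✓ 01100✓ 01111✓ 10000✓ 10001✓ 10010✓ 10011✓ 10100✓ 10101✓ 10110✓ 10111✓ 11000✓ 11001✓ 11010✓ 11011✓ 11101✓ 11110✓
Round 1: -0010✓ -0011✓ -0111✓ -1000 -1011✓ 0-011✓ 0-111✓ 00-11✓ 0001-✓ 01-00 01-11✓ 1-000✓ 1-001✓ 1-010✓ 1-011✓ 1-101✓ 1-110✓ 10-00✓ 10-01✓ 10-10✓ 10-11✓ 100-0✓ 100-1✓ 1000-✓ 1001-✓ 101-0✓ 101-1✓ 1010-✓ 1011-✓ 11-01✓ 11-10✓ 110-0✓ 110-1✓ 1100-✓ 1101-✓
Round 2: --011 -0-11 -001- 0--11 1--01 1--10 1-0-0✓ 1-0-1✓ 1-00-✓ 1-01-✓ 10--0✓ 10--1✓ 10-0-✓ 10-1-✓ 100--✓ 101--✓ 110--✓
Round 3: 1-0-- 10---
PIs = {--011, -0-11, -001-, -1000, 0--11, 01-00, 1--01, 1--10, 1-0--, 10---}
Coverage chart:
  m2: -001- ←essential
  m3: --011,-0-11,-001-,0--11
  m7: -0-11,0--11
  m8: -1000,01-00
  m12: 01-00 ←essential
  m15: 0--11 ←essential
  m16: 1-0--,10---
  m17: 1--01,1-0--,10---
  m20: 10--- ←essential
  m21: 1--01,10---
  m22: 1--10,10---
  m23: -0-11,10---
  m24: -1000,1-0--
  m25: 1--01,1-0--
  m26: 1--10,1-0--
  m27: --011,1-0--
  m29: 1--01 ←essential
  m30: 1--10 ←essential
Essential: -001-, 0--11, 01-00, 1--01, 1--10, 10---

NO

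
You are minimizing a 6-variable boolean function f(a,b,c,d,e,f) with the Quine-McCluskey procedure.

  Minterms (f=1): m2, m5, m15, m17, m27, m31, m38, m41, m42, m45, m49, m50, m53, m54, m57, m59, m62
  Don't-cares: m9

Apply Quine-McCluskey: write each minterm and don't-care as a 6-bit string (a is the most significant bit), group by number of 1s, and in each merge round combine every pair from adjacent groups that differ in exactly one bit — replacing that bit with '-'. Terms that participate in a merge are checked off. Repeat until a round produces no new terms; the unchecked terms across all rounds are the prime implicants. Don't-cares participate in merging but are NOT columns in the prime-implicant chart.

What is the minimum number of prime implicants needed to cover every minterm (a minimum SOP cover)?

12

Round 0: 000010 000101 001001✓ 001111✓ 010001✓ 011011✓ 011111✓ 100110✓ 101001✓ 101010 101101✓ 110001✓ 110010✓ 110101✓ 110110✓ 111001✓ 111011✓ 111110✓
Round 1: -01001 -10001 -11011 0-1111 011-11 1-0110 1-1001 101-01 11-001 11-110 110-01 110-10 1110-1
PIs = {-01001, -10001, -11011, 0-1111, 000010, 000101, 011-11, 1-0110, 1-1001, 101-01, 101010, 11-001, 11-110, 110-01, 110-10, 1110-1}
Coverage chart:
  m2: 000010 ←essential
  m5: 000101 ←essential
  m15: 0-1111 ←essential
  m17: -10001 ←essential
  m27: -11011,011-11
  m31: 0-1111,011-11
  m38: 1-0110 ←essential
  m41: -01001,1-1001,101-01
  m42: 101010 ←essential
  m45: 101-01 ←essential
  m49: -10001,11-001,110-01
  m50: 110-10 ←essential
  m53: 110-01 ←essential
  m54: 1-0110,11-110,110-10
  m57: 1-1001,11-001,1110-1
  m59: -11011,1110-1
  m62: 11-110 ←essential
Essential: -10001, 0-1111, 000010, 000101, 1-0110, 101-01, 101010, 11-110, 110-01, 110-10
Petrick residual → -11011, 1-1001
Min cover (12 terms): bc'd'e'f + bcd'ef + a'cdef + a'b'c'd'ef' + a'b'c'de'f + ac'def' + acd'e'f + ab'ce'f + ab'cd'ef' + abdef' + abc'e'f + abc'ef'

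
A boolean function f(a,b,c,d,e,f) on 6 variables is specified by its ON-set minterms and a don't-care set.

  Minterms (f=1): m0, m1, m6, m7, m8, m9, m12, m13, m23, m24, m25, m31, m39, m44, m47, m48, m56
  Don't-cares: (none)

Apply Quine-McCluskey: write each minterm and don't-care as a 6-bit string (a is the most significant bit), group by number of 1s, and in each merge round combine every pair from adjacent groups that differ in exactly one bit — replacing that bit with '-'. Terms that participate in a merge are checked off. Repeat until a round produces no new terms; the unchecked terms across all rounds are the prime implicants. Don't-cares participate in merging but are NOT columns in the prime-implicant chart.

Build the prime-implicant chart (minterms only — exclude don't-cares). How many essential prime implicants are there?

Round 0: 000000✓ 000001✓ 000110✓ 000111✓ 001000✓ 001001✓ 001100✓ 001101✓ 010111✓ 011000✓ 011001✓ 011111✓ 100111✓ 101100✓ 101111✓ 110000✓ 111000✓
Round 1: -00111 -01100 -11000 0-0111 0-1000✓ 0-1001✓ 00-000✓ 00-001✓ 00000-✓ 00011- 001-00✓ 001-01✓ 00100-✓ 00110-✓ 01-111 01100-✓ 10-111 11-000
Round 2: 0-100- 00-00- 001-0-
PIs = {-00111, -01100, -11000, 0-0111, 0-100-, 00-00-, 00011-, 001-0-, 01-111, 10-111, 11-000}
Coverage chart:
  m0: 00-00- ←essential
  m1: 00-00- ←essential
  m6: 00011- ←essential
  m7: -00111,0-0111,00011-
  m8: 0-100-,00-00-,001-0-
  m9: 0-100-,00-00-,001-0-
  m12: -01100,001-0-
  m13: 001-0- ←essential
  m23: 0-0111,01-111
  m24: -11000,0-100-
  m25: 0-100- ←essential
  m31: 01-111 ←essential
  m39: -00111,10-111
  m44: -01100 ←essential
  m47: 10-111 ←essential
  m48: 11-000 ←essential
  m56: -11000,11-000
Essential: -01100, 0-100-, 00-00-, 00011-, 001-0-, 01-111, 10-111, 11-000

8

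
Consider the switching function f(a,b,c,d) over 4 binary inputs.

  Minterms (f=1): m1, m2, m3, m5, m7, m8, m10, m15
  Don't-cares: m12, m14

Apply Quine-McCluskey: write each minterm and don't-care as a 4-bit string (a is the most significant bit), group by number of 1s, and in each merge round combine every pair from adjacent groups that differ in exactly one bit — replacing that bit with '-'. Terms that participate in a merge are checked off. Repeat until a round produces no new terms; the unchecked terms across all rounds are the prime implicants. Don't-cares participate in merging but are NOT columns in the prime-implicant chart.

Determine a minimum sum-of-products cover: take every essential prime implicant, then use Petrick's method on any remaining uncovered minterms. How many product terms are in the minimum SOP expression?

size-2^0 implicants → 0001(✓)  0010(✓)  0011(✓)  0101(✓)  0111(✓)  1000(✓)  1010(✓)  1100(✓)  1110(✓)  1111(✓)
size-2^1 implicants → -010  -111  0-01(✓)  0-11(✓)  00-1(✓)  001-  01-1(✓)  1-00(✓)  1-10(✓)  10-0(✓)  11-0(✓)  111-
size-2^2 implicants → 0--1  1--0
Unchecked terms (primes): -010, -111, 0--1, 001-, 1--0, 111-
Minterm coverage:
  m1 ⊆ 0--1 [E]
  m2 ⊆ -010,001-
  m3 ⊆ 0--1,001-
  m5 ⊆ 0--1 [E]
  m7 ⊆ -111,0--1
  m8 ⊆ 1--0 [E]
  m10 ⊆ -010,1--0
  m15 ⊆ -111,111-
E = {0--1, 1--0}
Petrick residual → -010, -111
Cover = b'cd' + bcd + a'd + ad'  |cover|=4

4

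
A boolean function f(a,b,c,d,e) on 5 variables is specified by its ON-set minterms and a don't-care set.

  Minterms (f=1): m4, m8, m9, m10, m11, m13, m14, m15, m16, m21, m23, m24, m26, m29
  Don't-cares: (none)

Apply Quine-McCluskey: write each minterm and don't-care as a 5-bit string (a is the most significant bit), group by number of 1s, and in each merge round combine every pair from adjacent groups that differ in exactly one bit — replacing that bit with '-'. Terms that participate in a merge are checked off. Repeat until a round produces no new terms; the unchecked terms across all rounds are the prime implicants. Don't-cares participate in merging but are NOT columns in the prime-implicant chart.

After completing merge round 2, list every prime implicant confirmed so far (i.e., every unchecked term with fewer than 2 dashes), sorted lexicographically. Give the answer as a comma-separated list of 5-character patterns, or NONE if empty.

-1101, 00100, 1-000, 1-101, 101-1

size-2^0 implicants → 00100  01000(✓)  01001(✓)  01010(✓)  01011(✓)  01101(✓)  01110(✓)  01111(✓)  10000(✓)  10101(✓)  10111(✓)  11000(✓)  11010(✓)  11101(✓)
size-2^1 implicants → -1000(✓)  -1010(✓)  -1101  01-01(✓)  01-10(✓)  01-11(✓)  010-0(✓)  010-1(✓)  0100-(✓)  0101-(✓)  011-1(✓)  0111-(✓)  1-000  1-101  101-1  110-0(✓)
size-2^2 implicants → -10-0  01--1  01-1-  010--
Unchecked terms (primes): -10-0, -1101, 00100, 01--1, 01-1-, 010--, 1-000, 1-101, 101-1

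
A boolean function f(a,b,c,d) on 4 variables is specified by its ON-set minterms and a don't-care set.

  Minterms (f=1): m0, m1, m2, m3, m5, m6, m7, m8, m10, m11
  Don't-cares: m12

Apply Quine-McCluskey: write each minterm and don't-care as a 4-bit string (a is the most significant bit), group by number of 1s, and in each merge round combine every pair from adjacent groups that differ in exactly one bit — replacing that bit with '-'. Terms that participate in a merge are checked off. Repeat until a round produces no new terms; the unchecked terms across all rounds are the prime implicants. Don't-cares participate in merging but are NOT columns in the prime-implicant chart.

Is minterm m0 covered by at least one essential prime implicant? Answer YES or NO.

NO

[col 0] 0000*, 0001*, 0010*, 0011*, 0101*, 0110*, 0111*, 1000*, 1010*, 1011*, 1100*
[col 1] -000*, -010*, -011*, 0-01*, 0-10*, 0-11*, 00-0*, 00-1*, 000-*, 001-*, 01-1*, 011-*, 1-00, 10-0*, 101-*
[col 2] -0-0, -01-, 0--1, 0-1-, 00--
Prime implicants: -0-0, -01-, 0--1, 0-1-, 00--, 1-00
PI chart (minterm → PIs covering it):
  0 | -0-0,00--
  1 | 0--1,00--
  2 | -0-0,-01-,0-1-,00--
  3 | -01-,0--1,0-1-,00--
  5 | 0--1  (sole → essential)
  6 | 0-1-  (sole → essential)
  7 | 0--1,0-1-
  8 | -0-0,1-00
  10 | -0-0,-01-
  11 | -01-  (sole → essential)
Essential prime implicants: -01-, 0--1, 0-1-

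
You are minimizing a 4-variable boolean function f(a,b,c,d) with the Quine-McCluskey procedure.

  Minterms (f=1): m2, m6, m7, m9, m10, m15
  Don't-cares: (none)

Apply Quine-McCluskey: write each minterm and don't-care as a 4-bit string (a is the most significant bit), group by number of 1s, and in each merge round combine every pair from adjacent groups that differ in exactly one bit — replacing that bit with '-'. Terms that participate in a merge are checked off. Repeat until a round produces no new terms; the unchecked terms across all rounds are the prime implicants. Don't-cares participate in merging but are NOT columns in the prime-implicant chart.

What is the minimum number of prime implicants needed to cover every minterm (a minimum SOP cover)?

size-2^0 implicants → 0010(✓)  0110(✓)  0111(✓)  1001  1010(✓)  1111(✓)
size-2^1 implicants → -010  -111  0-10  011-
Unchecked terms (primes): -010, -111, 0-10, 011-, 1001
Minterm coverage:
  m2 ⊆ -010,0-10
  m6 ⊆ 0-10,011-
  m7 ⊆ -111,011-
  m9 ⊆ 1001 [E]
  m10 ⊆ -010 [E]
  m15 ⊆ -111 [E]
E = {-010, -111, 1001}
Petrick residual → 0-10
Cover = b'cd' + bcd + a'cd' + ab'c'd  |cover|=4

4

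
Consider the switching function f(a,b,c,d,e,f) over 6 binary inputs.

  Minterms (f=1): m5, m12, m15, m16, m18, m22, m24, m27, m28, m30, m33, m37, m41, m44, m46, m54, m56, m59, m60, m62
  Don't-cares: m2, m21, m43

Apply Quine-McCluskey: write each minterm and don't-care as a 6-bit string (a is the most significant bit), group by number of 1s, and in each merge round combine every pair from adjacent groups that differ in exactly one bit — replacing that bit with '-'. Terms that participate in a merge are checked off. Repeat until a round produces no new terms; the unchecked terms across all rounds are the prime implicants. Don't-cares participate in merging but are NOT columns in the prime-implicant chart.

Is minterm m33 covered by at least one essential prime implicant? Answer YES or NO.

Round 0: 000010✓ 000101✓ 001100✓ 001111 010000✓ 010010✓ 010101✓ 010110✓ 011000✓ 011011✓ 011100✓ 011110✓ 100001✓ 100101✓ 101001✓ 101011✓ 101100✓ 101110✓ 110110✓ 111000✓ 111011✓ 111100✓ 111110✓
Round 1: -00101 -01100✓ -10110✓ -11000✓ -11011 -11100✓ -11110✓ 0-0010 0-0101 0-1100✓ 01-000 01-110✓ 010-10 0100-0 011-00✓ 0111-0✓ 1-1011 1-1100✓ 1-1110✓ 10-001 100-01 1010-1 1011-0✓ 11-110✓ 111-00✓ 1111-0✓
Round 2: --1100 -1-110 -11-00 -111-0 1-11-0
PIs = {--1100, -00101, -1-110, -11-00, -11011, -111-0, 0-0010, 0-0101, 001111, 01-000, 010-10, 0100-0, 1-1011, 1-11-0, 10-001, 100-01, 1010-1}
Coverage chart:
  m5: -00101,0-0101
  m12: --1100 ←essential
  m15: 001111 ←essential
  m16: 01-000,0100-0
  m18: 0-0010,010-10,0100-0
  m22: -1-110,010-10
  m24: -11-00,01-000
  m27: -11011 ←essential
  m28: --1100,-11-00,-111-0
  m30: -1-110,-111-0
  m33: 10-001,100-01
  m37: -00101,100-01
  m41: 10-001,1010-1
  m44: --1100,1-11-0
  m46: 1-11-0 ←essential
  m54: -1-110 ←essential
  m56: -11-00 ←essential
  m59: -11011,1-1011
  m60: --1100,-11-00,-111-0,1-11-0
  m62: -1-110,-111-0,1-11-0
Essential: --1100, -1-110, -11-00, -11011, 001111, 1-11-0

NO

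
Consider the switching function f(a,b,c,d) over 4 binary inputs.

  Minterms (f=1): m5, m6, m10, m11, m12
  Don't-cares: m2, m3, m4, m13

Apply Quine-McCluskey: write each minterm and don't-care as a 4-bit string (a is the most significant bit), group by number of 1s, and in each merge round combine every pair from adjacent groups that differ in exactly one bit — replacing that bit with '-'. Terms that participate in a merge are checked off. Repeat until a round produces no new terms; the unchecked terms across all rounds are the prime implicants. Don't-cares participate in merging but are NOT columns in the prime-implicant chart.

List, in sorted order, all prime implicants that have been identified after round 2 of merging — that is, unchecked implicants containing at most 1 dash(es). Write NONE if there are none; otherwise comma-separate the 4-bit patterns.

[col 0] 0010*, 0011*, 0100*, 0101*, 0110*, 1010*, 1011*, 1100*, 1101*
[col 1] -010*, -011*, -100*, -101*, 0-10, 001-*, 01-0, 010-*, 101-*, 110-*
[col 2] -01-, -10-
Prime implicants: -01-, -10-, 0-10, 01-0

0-10, 01-0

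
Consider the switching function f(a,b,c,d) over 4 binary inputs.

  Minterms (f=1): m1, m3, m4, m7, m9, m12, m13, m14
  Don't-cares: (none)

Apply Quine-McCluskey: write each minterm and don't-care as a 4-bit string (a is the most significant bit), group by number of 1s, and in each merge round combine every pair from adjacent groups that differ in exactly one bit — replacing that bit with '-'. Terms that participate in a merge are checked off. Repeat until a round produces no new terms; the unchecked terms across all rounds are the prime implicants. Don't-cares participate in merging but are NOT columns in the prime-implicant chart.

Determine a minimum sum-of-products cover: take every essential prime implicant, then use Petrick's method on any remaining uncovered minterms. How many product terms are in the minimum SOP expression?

5

size-2^0 implicants → 0001(✓)  0011(✓)  0100(✓)  0111(✓)  1001(✓)  1100(✓)  1101(✓)  1110(✓)
size-2^1 implicants → -001  -100  0-11  00-1  1-01  11-0  110-
Unchecked terms (primes): -001, -100, 0-11, 00-1, 1-01, 11-0, 110-
Minterm coverage:
  m1 ⊆ -001,00-1
  m3 ⊆ 0-11,00-1
  m4 ⊆ -100 [E]
  m7 ⊆ 0-11 [E]
  m9 ⊆ -001,1-01
  m12 ⊆ -100,11-0,110-
  m13 ⊆ 1-01,110-
  m14 ⊆ 11-0 [E]
E = {-100, 0-11, 11-0}
Petrick residual → -001, 1-01
Cover = b'c'd + bc'd' + a'cd + ac'd + abd'  |cover|=5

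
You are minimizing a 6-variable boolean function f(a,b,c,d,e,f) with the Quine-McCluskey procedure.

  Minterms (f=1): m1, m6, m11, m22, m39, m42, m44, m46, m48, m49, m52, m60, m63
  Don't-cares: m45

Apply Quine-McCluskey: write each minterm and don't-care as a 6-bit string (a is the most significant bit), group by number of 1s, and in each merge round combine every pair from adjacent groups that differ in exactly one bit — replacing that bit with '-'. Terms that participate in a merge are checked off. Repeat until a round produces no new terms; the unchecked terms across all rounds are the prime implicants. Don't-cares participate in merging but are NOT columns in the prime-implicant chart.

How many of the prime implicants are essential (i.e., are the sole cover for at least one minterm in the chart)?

size-2^0 implicants → 000001  000110(✓)  001011  010110(✓)  100111  101010(✓)  101100(✓)  101101(✓)  101110(✓)  110000(✓)  110001(✓)  110100(✓)  111100(✓)  111111
size-2^1 implicants → 0-0110  1-1100  101-10  1011-0  10110-  11-100  110-00  11000-
Unchecked terms (primes): 0-0110, 000001, 001011, 1-1100, 100111, 101-10, 1011-0, 10110-, 11-100, 110-00, 11000-, 111111
Minterm coverage:
  m1 ⊆ 000001 [E]
  m6 ⊆ 0-0110 [E]
  m11 ⊆ 001011 [E]
  m22 ⊆ 0-0110 [E]
  m39 ⊆ 100111 [E]
  m42 ⊆ 101-10 [E]
  m44 ⊆ 1-1100,1011-0,10110-
  m46 ⊆ 101-10,1011-0
  m48 ⊆ 110-00,11000-
  m49 ⊆ 11000- [E]
  m52 ⊆ 11-100,110-00
  m60 ⊆ 1-1100,11-100
  m63 ⊆ 111111 [E]
E = {0-0110, 000001, 001011, 100111, 101-10, 11000-, 111111}

7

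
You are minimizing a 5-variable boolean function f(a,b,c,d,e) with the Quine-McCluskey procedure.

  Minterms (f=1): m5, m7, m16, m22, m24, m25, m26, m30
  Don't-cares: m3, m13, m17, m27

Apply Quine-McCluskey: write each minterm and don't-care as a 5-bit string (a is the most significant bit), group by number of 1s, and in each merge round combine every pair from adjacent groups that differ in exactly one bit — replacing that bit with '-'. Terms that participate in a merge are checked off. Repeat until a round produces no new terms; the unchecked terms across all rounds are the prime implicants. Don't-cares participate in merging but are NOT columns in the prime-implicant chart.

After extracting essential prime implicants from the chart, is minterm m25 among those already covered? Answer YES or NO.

YES

Round 0: 00011✓ 00101✓ 00111✓ 01101✓ 10000✓ 10001✓ 10110✓ 11000✓ 11001✓ 11010✓ 11011✓ 11110✓
Round 1: 0-101 00-11 001-1 1-000✓ 1-001✓ 1-110 1000-✓ 11-10 110-0✓ 110-1✓ 1100-✓ 1101-✓
Round 2: 1-00- 110--
PIs = {0-101, 00-11, 001-1, 1-00-, 1-110, 11-10, 110--}
Coverage chart:
  m5: 0-101,001-1
  m7: 00-11,001-1
  m16: 1-00- ←essential
  m22: 1-110 ←essential
  m24: 1-00-,110--
  m25: 1-00-,110--
  m26: 11-10,110--
  m30: 1-110,11-10
Essential: 1-00-, 1-110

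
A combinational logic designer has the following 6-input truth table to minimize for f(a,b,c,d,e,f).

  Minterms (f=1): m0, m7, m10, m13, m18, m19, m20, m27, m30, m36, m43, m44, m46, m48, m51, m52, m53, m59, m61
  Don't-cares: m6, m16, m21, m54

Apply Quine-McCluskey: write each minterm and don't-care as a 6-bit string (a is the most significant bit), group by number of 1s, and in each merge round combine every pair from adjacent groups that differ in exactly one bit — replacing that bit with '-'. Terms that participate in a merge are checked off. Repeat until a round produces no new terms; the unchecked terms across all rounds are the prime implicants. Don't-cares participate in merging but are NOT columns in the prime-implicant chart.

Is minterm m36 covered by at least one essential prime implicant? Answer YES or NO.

NO

[col 0] 000000*, 000110*, 000111*, 001010, 001101, 010000*, 010010*, 010011*, 010100*, 010101*, 011011*, 011110, 100100*, 101011*, 101100*, 101110*, 110000*, 110011*, 110100*, 110101*, 110110*, 111011*, 111101*
[col 1] -10000*, -10011*, -10100*, -10101*, -11011*, 0-0000, 00011-, 01-011*, 010-00*, 0100-0, 01001-, 01010-*, 1-0100, 1-1011, 10-100, 1011-0, 11-011*, 11-101, 110-00*, 1101-0, 11010-*
[col 2] -1-011, -10-00, -1010-
Prime implicants: -1-011, -10-00, -1010-, 0-0000, 00011-, 001010, 001101, 0100-0, 01001-, 011110, 1-0100, 1-1011, 10-100, 1011-0, 11-101, 1101-0
PI chart (minterm → PIs covering it):
  0 | 0-0000  (sole → essential)
  7 | 00011-  (sole → essential)
  10 | 001010  (sole → essential)
  13 | 001101  (sole → essential)
  18 | 0100-0,01001-
  19 | -1-011,01001-
  20 | -10-00,-1010-
  27 | -1-011  (sole → essential)
  30 | 011110  (sole → essential)
  36 | 1-0100,10-100
  43 | 1-1011  (sole → essential)
  44 | 10-100,1011-0
  46 | 1011-0  (sole → essential)
  48 | -10-00  (sole → essential)
  51 | -1-011  (sole → essential)
  52 | -10-00,-1010-,1-0100,1101-0
  53 | -1010-,11-101
  59 | -1-011,1-1011
  61 | 11-101  (sole → essential)
Essential prime implicants: -1-011, -10-00, 0-0000, 00011-, 001010, 001101, 011110, 1-1011, 1011-0, 11-101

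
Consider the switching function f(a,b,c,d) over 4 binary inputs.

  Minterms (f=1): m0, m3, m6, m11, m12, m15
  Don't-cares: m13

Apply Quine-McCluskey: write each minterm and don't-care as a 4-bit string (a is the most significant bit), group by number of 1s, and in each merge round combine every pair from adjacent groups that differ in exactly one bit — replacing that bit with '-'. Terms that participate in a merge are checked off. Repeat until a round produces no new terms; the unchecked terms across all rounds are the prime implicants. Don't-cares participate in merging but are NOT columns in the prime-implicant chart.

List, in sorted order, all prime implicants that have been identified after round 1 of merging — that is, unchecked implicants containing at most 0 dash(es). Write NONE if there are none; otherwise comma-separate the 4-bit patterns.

[col 0] 0000, 0011*, 0110, 1011*, 1100*, 1101*, 1111*
[col 1] -011, 1-11, 11-1, 110-
Prime implicants: -011, 0000, 0110, 1-11, 11-1, 110-

0000, 0110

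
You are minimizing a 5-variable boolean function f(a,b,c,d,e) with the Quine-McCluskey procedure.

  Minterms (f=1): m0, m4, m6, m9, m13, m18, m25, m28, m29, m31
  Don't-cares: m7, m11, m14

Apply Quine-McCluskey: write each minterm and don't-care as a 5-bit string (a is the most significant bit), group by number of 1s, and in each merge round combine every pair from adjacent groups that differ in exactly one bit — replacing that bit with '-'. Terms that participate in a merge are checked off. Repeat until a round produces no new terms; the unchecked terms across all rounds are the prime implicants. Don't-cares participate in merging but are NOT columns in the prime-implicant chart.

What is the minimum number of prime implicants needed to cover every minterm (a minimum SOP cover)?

size-2^0 implicants → 00000(✓)  00100(✓)  00110(✓)  00111(✓)  01001(✓)  01011(✓)  01101(✓)  01110(✓)  10010  11001(✓)  11100(✓)  11101(✓)  11111(✓)
size-2^1 implicants → -1001(✓)  -1101(✓)  0-110  00-00  001-0  0011-  01-01(✓)  010-1  11-01(✓)  111-1  1110-
size-2^2 implicants → -1-01
Unchecked terms (primes): -1-01, 0-110, 00-00, 001-0, 0011-, 010-1, 10010, 111-1, 1110-
Minterm coverage:
  m0 ⊆ 00-00 [E]
  m4 ⊆ 00-00,001-0
  m6 ⊆ 0-110,001-0,0011-
  m9 ⊆ -1-01,010-1
  m13 ⊆ -1-01 [E]
  m18 ⊆ 10010 [E]
  m25 ⊆ -1-01 [E]
  m28 ⊆ 1110- [E]
  m29 ⊆ -1-01,111-1,1110-
  m31 ⊆ 111-1 [E]
E = {-1-01, 00-00, 10010, 111-1, 1110-}
Petrick residual → 0-110
Cover = bd'e + a'cde' + a'b'd'e' + ab'c'de' + abce + abcd'  |cover|=6

6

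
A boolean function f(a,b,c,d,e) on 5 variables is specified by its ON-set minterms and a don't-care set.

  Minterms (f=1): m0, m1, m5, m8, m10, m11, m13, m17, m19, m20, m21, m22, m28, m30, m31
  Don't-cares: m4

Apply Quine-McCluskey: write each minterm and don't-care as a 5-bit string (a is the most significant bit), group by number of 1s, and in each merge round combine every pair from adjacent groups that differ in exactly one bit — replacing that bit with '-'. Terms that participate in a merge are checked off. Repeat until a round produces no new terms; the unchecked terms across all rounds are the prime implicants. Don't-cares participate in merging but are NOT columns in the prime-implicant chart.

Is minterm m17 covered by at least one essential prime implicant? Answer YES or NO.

YES

size-2^0 implicants → 00000(✓)  00001(✓)  00100(✓)  00101(✓)  01000(✓)  01010(✓)  01011(✓)  01101(✓)  10001(✓)  10011(✓)  10100(✓)  10101(✓)  10110(✓)  11100(✓)  11110(✓)  11111(✓)
size-2^1 implicants → -0001(✓)  -0100(✓)  -0101(✓)  0-000  0-101  00-00(✓)  00-01(✓)  0000-(✓)  0010-(✓)  010-0  0101-  1-100(✓)  1-110(✓)  10-01(✓)  100-1  101-0(✓)  1010-(✓)  111-0(✓)  1111-
size-2^2 implicants → -0-01  -010-  00-0-  1-1-0
Unchecked terms (primes): -0-01, -010-, 0-000, 0-101, 00-0-, 010-0, 0101-, 1-1-0, 100-1, 1111-
Minterm coverage:
  m0 ⊆ 0-000,00-0-
  m1 ⊆ -0-01,00-0-
  m5 ⊆ -0-01,-010-,0-101,00-0-
  m8 ⊆ 0-000,010-0
  m10 ⊆ 010-0,0101-
  m11 ⊆ 0101- [E]
  m13 ⊆ 0-101 [E]
  m17 ⊆ -0-01,100-1
  m19 ⊆ 100-1 [E]
  m20 ⊆ -010-,1-1-0
  m21 ⊆ -0-01,-010-
  m22 ⊆ 1-1-0 [E]
  m28 ⊆ 1-1-0 [E]
  m30 ⊆ 1-1-0,1111-
  m31 ⊆ 1111- [E]
E = {0-101, 0101-, 1-1-0, 100-1, 1111-}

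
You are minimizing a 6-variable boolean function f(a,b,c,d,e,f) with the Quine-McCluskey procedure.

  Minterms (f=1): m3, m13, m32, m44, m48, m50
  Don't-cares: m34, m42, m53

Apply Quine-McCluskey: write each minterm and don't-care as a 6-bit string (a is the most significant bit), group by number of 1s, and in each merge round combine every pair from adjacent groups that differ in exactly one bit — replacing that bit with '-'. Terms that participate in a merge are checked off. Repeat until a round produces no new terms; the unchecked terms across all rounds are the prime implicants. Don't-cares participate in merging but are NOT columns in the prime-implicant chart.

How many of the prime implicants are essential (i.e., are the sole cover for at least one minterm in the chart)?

4

Round 0: 000011 001101 100000✓ 100010✓ 101010✓ 101100 110000✓ 110010✓ 110101
Round 1: 1-0000✓ 1-0010✓ 10-010 1000-0✓ 1100-0✓
Round 2: 1-00-0
PIs = {000011, 001101, 1-00-0, 10-010, 101100, 110101}
Coverage chart:
  m3: 000011 ←essential
  m13: 001101 ←essential
  m32: 1-00-0 ←essential
  m44: 101100 ←essential
  m48: 1-00-0 ←essential
  m50: 1-00-0 ←essential
Essential: 000011, 001101, 1-00-0, 101100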